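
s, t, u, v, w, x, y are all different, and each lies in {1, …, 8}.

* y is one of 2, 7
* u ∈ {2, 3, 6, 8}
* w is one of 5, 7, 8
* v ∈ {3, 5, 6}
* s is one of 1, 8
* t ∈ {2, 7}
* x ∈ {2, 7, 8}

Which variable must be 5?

The 7 variables together cover exactly {1, 2, 3, 5, 6, 7, 8} — 7 values for 7 variables — and 1 appears only in s's list, so s = 1.
The 2 variables t and y are confined to {2, 7}, which locks those values in; drop them from u, w, x.
x has just one choice, so x = 8. Strike 8 from u, w.
So 5 goes to w.

w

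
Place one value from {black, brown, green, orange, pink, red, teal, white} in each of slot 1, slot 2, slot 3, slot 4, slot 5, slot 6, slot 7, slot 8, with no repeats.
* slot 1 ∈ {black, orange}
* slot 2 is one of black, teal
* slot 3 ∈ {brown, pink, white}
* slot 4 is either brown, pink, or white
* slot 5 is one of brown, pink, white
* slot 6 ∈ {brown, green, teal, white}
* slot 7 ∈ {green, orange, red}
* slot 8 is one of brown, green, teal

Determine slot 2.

Among the 8 variables, red fits only slot 7 (and all 8 values in {black, brown, green, orange, pink, red, teal, white} must be used), so slot 7 = red.
Among the 7 still-open variables, orange fits only slot 1 (and all 7 values in {black, brown, green, orange, pink, teal, white} must be used), so slot 1 = orange.
The 6 still-open variables draw from only 6 values {black, brown, green, pink, teal, white}, so each is used; only slot 2 can be black, hence slot 2 = black.

black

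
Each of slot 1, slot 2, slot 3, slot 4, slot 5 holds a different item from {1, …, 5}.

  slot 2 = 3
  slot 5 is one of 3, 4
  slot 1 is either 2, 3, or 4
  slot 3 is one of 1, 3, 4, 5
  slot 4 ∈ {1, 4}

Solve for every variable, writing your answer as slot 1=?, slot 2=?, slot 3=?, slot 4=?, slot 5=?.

slot 1=2, slot 2=3, slot 3=5, slot 4=1, slot 5=4

slot 2's domain is down to {3}, so slot 2 = 3. Eliminate 3 elsewhere: slot 1, slot 3, slot 5.
slot 5 has just one choice, so slot 5 = 4. So slot 1, slot 3, slot 4 can't be 4.
slot 1 has just one choice, so slot 1 = 2.
slot 4 must be 1 (only option left). Strike 1 from slot 3.
slot 3 has just one choice, so slot 3 = 5.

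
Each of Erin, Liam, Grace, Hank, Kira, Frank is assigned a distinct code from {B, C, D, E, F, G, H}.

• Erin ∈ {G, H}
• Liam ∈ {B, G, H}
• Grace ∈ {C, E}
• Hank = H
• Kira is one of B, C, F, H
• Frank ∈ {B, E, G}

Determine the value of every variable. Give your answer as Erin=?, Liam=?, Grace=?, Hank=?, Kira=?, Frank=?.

Erin=G, Liam=B, Grace=C, Hank=H, Kira=F, Frank=E

Hank's domain is down to {H}, so Hank = H. So Erin, Liam, Kira can't be H.
Erin must be G (only option left). So Liam, Frank can't be G.
That leaves Liam = B. So Kira, Frank can't be B.
Frank has just one choice, so Frank = E. Strike E from Grace.
Grace has just one choice, so Grace = C. Strike C from Kira.
Kira has just one choice, so Kira = F.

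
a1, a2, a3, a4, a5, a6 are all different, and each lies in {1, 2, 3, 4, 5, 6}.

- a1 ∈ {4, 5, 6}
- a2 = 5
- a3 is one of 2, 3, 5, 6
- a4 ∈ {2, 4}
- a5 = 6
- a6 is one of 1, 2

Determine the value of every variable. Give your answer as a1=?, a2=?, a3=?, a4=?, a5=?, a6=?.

a2 must be 5 (only option left). Eliminate 5 elsewhere: a1, a3.
That leaves a5 = 6. Remove 6 from a1, a3.
That leaves a1 = 4. So a4 can't be 4.
a4 has just one choice, so a4 = 2. So a3, a6 can't be 2.
a6 must be 1 (only option left).
a3's domain is down to {3}, so a3 = 3.

a1=4, a2=5, a3=3, a4=2, a5=6, a6=1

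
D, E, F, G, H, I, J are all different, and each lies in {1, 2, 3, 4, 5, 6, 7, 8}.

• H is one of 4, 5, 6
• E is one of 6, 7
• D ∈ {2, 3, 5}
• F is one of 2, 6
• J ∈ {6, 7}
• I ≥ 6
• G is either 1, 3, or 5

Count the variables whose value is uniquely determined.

2

E and J share exactly the 2 values {6, 7}; by pigeonhole those values go to them, so strike 6, 7 from F, H, I.
F has just one choice, so F = 2. Eliminate 2 elsewhere: D.
I's domain is down to {8}, so I = 8.
Determined: F=2, I=8. The other variables each still have more than one consistent value. That makes 2.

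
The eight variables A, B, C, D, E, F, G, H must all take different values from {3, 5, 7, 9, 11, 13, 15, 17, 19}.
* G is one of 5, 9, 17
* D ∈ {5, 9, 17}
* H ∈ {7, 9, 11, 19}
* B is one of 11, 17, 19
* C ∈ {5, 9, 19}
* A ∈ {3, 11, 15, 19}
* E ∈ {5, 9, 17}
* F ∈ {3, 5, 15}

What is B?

11

The 8 variables together cover exactly {3, 5, 7, 9, 11, 15, 17, 19} — 8 values for 8 variables — and 7 appears only in H's list, so H = 7.
D, E, G between them cover only {5, 9, 17} — a naked triple. Remove those values from B, C, F.
That leaves C = 19. Eliminate 19 elsewhere: A, B.
So B = 11.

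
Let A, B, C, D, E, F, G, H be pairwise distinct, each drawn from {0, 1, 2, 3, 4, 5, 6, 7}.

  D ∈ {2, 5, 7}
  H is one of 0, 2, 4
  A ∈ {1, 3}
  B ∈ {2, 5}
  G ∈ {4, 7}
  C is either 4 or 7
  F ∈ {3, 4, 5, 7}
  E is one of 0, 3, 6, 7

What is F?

Among the 8 variables, 1 fits only A (and all 8 values in {0, 1, 2, 3, 4, 5, 6, 7} must be used), so A = 1.
Among the 7 still-open variables, 6 fits only E (and all 7 values in {0, 2, 3, 4, 5, 6, 7} must be used), so E = 6.
The 6 still-open variables draw from only 6 values {0, 2, 3, 4, 5, 7}, so each is used; only H can be 0, hence H = 0.
The 5 still-open variables together cover exactly {2, 3, 4, 5, 7} — 5 values for 5 variables — and 3 appears only in F's list, so F = 3.

3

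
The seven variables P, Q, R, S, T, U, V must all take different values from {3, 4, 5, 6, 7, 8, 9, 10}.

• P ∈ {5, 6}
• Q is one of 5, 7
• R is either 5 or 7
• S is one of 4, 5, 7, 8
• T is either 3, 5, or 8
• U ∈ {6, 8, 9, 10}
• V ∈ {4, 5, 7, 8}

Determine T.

3

Q and R share exactly the 2 values {5, 7}; by pigeonhole those values go to them, so strike 5, 7 from P, S, T, V.
That leaves P = 6. Remove 6 from U.
S and V between them cover only {4, 8} — a naked pair. Remove those values from T, U.
So T = 3.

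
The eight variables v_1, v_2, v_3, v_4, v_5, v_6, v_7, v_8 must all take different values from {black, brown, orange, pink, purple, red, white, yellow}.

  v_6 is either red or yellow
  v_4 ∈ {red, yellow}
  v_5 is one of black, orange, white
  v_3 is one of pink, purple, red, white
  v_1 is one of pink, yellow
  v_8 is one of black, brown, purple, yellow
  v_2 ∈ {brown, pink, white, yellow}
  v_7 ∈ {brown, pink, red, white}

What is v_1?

pink

Among the 8 variables, orange fits only v_5 (and all 8 values in {black, brown, orange, pink, purple, red, white, yellow} must be used), so v_5 = orange.
The 7 still-open variables together cover exactly {black, brown, pink, purple, red, white, yellow} — 7 values for 7 variables — and black appears only in v_8's list, so v_8 = black.
The 6 still-open variables together cover exactly {brown, pink, purple, red, white, yellow} — 6 values for 6 variables — and purple appears only in v_3's list, so v_3 = purple.
v_4 and v_6 between them cover only {red, yellow} — a naked pair. Remove those values from v_1, v_2, v_7.
So v_1 = pink.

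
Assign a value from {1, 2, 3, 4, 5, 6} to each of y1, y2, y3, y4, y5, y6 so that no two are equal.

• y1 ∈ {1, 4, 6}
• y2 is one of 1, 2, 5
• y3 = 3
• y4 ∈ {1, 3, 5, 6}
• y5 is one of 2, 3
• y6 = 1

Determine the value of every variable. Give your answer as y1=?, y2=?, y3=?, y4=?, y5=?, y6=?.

y1=4, y2=5, y3=3, y4=6, y5=2, y6=1

y3 must be 3 (only option left). So y4, y5 can't be 3.
That leaves y5 = 2. Remove 2 from y2.
y6 must be 1 (only option left). Remove 1 from y1, y2, y4.
y2's domain is down to {5}, so y2 = 5. Strike 5 from y4.
y4's domain is down to {6}, so y4 = 6. Remove 6 from y1.
y1 has just one choice, so y1 = 4.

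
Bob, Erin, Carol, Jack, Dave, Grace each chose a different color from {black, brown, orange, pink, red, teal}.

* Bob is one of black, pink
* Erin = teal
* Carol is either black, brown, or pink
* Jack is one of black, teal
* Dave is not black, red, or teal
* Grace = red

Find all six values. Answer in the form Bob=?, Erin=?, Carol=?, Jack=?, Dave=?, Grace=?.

Bob=pink, Erin=teal, Carol=brown, Jack=black, Dave=orange, Grace=red

Erin's domain is down to {teal}, so Erin = teal. Remove teal from Jack.
Jack's domain is down to {black}, so Jack = black. Eliminate black elsewhere: Bob, Carol.
Grace must be red (only option left).
That leaves Bob = pink. Remove pink from Carol, Dave.
Carol's domain is down to {brown}, so Carol = brown. So Dave can't be brown.
Dave has just one choice, so Dave = orange.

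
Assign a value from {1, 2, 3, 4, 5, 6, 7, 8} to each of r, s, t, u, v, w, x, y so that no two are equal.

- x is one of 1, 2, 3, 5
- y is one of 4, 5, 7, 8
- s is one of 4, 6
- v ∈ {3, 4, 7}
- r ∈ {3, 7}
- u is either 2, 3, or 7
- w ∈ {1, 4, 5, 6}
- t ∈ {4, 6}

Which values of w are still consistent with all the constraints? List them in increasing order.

The 8 variables draw from only 8 values {1, 2, 3, 4, 5, 6, 7, 8}, so each is used; only y can be 8, hence y = 8.
The 2 variables s and t are confined to {4, 6}, which locks those values in; drop them from v, w.
r and v share exactly the 2 values {3, 7}; by pigeonhole those values go to them, so strike 3, 7 from u, x.
u must be 2 (only option left). Remove 2 from x.
No further eliminations apply; w can still be any of 1, 5.

1, 5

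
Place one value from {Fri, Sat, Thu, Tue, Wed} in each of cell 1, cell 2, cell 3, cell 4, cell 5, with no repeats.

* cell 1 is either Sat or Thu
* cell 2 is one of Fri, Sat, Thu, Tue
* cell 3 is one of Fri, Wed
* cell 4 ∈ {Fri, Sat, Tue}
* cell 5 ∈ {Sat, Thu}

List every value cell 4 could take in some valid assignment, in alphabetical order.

Fri, Tue

The 5 variables together cover exactly {Fri, Sat, Thu, Tue, Wed} — 5 values for 5 variables — and Wed appears only in cell 3's list, so cell 3 = Wed.
The 2 variables cell 1 and cell 5 are confined to {Sat, Thu}, which locks those values in; drop them from cell 2, cell 4.
No further eliminations apply; cell 4 can still be any of Fri, Tue.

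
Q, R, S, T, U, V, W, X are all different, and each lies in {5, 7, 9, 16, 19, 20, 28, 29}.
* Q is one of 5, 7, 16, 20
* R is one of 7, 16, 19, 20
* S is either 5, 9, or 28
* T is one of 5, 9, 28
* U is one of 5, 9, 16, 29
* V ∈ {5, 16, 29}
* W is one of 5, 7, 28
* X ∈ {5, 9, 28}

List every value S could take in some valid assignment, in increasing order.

Among the 8 variables, 19 fits only R (and all 8 values in {5, 7, 9, 16, 19, 20, 28, 29} must be used), so R = 19.
The 7 still-open variables together cover exactly {5, 7, 9, 16, 20, 28, 29} — 7 values for 7 variables — and 20 appears only in Q's list, so Q = 20.
The 6 still-open variables together cover exactly {5, 7, 9, 16, 28, 29} — 6 values for 6 variables — and 7 appears only in W's list, so W = 7.
S, T, X between them cover only {5, 9, 28} — a naked triple. Remove those values from U, V.
No further eliminations apply; S can still be any of 5, 9, 28.

5, 9, 28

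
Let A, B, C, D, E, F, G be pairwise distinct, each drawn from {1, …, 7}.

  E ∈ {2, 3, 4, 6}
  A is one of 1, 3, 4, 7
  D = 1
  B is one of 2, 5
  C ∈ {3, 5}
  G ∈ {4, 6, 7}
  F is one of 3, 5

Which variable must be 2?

D must be 1 (only option left). So A can't be 1.
C and F between them cover only {3, 5} — a naked pair. Remove those values from A, B, E.
So 2 goes to B.

B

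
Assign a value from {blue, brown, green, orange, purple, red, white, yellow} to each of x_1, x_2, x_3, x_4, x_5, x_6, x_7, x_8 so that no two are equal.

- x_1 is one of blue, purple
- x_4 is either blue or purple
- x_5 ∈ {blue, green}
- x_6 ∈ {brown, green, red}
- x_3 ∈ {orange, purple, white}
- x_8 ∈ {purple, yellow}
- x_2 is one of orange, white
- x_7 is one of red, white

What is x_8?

The 8 variables together cover exactly {blue, brown, green, orange, purple, red, white, yellow} — 8 values for 8 variables — and brown appears only in x_6's list, so x_6 = brown.
The 7 still-open variables draw from only 7 values {blue, green, orange, purple, red, white, yellow}, so each is used; only x_5 can be green, hence x_5 = green.
The 6 still-open variables together cover exactly {blue, orange, purple, red, white, yellow} — 6 values for 6 variables — and red appears only in x_7's list, so x_7 = red.
The 5 still-open variables together cover exactly {blue, orange, purple, white, yellow} — 5 values for 5 variables — and yellow appears only in x_8's list, so x_8 = yellow.

yellow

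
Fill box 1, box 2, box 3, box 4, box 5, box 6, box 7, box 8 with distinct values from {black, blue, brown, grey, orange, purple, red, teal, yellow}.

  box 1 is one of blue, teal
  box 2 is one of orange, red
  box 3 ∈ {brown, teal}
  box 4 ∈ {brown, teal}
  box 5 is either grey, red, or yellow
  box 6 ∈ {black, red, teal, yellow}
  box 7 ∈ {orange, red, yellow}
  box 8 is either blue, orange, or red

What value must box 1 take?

blue

The 8 variables together cover exactly {black, blue, brown, grey, orange, red, teal, yellow} — 8 values for 8 variables — and black appears only in box 6's list, so box 6 = black.
The 7 still-open variables together cover exactly {blue, brown, grey, orange, red, teal, yellow} — 7 values for 7 variables — and grey appears only in box 5's list, so box 5 = grey.
The 6 still-open variables draw from only 6 values {blue, brown, orange, red, teal, yellow}, so each is used; only box 7 can be yellow, hence box 7 = yellow.
box 3 and box 4 share exactly the 2 values {brown, teal}; by pigeonhole those values go to them, so strike brown, teal from box 1.
So box 1 = blue.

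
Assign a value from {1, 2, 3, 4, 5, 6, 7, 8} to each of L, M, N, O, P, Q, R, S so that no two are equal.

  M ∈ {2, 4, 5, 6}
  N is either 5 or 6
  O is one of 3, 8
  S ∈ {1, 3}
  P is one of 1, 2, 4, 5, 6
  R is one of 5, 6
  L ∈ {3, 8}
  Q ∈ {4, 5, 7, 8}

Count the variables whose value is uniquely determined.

2

Among the 8 variables, 7 fits only Q (and all 8 values in {1, 2, 3, 4, 5, 6, 7, 8} must be used), so Q = 7.
L and O share exactly the 2 values {3, 8}; by pigeonhole those values go to them, so strike 3, 8 from S.
S has just one choice, so S = 1. Eliminate 1 elsewhere: P.
N and R share exactly the 2 values {5, 6}; by pigeonhole those values go to them, so strike 5, 6 from M, P.
Determined: Q=7, S=1. The other variables each still have more than one consistent value. That makes 2.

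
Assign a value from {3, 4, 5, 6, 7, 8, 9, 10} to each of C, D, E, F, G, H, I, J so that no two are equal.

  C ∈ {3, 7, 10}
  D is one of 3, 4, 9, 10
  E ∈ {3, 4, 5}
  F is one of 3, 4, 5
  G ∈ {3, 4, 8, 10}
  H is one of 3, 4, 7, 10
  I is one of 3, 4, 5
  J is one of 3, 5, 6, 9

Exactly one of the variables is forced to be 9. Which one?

D

The 8 variables together cover exactly {3, 4, 5, 6, 7, 8, 9, 10} — 8 values for 8 variables — and 6 appears only in J's list, so J = 6.
The 7 still-open variables together cover exactly {3, 4, 5, 7, 8, 9, 10} — 7 values for 7 variables — and 8 appears only in G's list, so G = 8.
The 6 still-open variables together cover exactly {3, 4, 5, 7, 9, 10} — 6 values for 6 variables — and 9 appears only in D's list, so D = 9.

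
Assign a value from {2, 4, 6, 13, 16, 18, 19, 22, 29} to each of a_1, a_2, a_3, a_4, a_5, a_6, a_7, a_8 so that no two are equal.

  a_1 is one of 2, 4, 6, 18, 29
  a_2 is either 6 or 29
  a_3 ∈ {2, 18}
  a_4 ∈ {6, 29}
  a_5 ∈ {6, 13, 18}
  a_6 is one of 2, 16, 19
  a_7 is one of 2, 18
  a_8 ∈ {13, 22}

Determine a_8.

22

a_2 and a_4 share exactly the 2 values {6, 29}; by pigeonhole those values go to them, so strike 6, 29 from a_1, a_5.
a_3 and a_7 between them cover only {2, 18} — a naked pair. Remove those values from a_1, a_5, a_6.
a_1 must be 4 (only option left).
a_5 has just one choice, so a_5 = 13. Remove 13 from a_8.
So a_8 = 22.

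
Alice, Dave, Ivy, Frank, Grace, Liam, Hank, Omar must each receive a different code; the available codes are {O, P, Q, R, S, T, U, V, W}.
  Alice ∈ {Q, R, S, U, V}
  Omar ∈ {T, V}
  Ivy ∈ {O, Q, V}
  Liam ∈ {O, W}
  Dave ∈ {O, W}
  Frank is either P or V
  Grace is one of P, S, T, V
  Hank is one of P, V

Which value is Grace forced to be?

S

The 2 variables Dave and Liam are confined to {O, W}, which locks those values in; drop them from Ivy.
The 2 variables Frank and Hank are confined to {P, V}, which locks those values in; drop them from Alice, Ivy, Grace, Omar.
Ivy has just one choice, so Ivy = Q. Strike Q from Alice.
Omar must be T (only option left). Strike T from Grace.
So Grace = S.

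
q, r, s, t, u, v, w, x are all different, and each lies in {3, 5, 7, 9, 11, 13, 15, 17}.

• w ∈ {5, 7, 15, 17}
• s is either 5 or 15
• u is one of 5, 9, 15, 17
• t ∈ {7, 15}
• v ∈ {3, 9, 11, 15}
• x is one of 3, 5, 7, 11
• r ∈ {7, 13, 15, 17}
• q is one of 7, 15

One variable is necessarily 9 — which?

u

The 8 variables together cover exactly {3, 5, 7, 9, 11, 13, 15, 17} — 8 values for 8 variables — and 13 appears only in r's list, so r = 13.
The 2 variables q and t are confined to {7, 15}, which locks those values in; drop them from s, u, v, w, x.
That leaves s = 5. Strike 5 from u, w, x.
w must be 17 (only option left). Eliminate 17 elsewhere: u.
So 9 goes to u.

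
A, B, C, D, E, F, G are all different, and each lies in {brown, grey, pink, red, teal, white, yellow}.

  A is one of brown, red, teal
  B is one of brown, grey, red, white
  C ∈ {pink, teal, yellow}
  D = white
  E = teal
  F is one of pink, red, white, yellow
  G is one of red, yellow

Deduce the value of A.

D must be white (only option left). Strike white from B, F.
E's domain is down to {teal}, so E = teal. So A, C can't be teal.
The 5 still-open variables draw from only 5 values {brown, grey, pink, red, yellow}, so each is used; only B can be grey, hence B = grey.
Among the 4 still-open variables, brown fits only A (and all 4 values in {brown, pink, red, yellow} must be used), so A = brown.

brown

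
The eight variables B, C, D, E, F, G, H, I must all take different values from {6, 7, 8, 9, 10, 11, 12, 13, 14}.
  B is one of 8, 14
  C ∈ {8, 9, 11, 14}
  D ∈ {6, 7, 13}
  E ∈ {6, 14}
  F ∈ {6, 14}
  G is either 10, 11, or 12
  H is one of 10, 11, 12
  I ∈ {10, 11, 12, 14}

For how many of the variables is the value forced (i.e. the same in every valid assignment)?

E and F share exactly the 2 values {6, 14}; by pigeonhole those values go to them, so strike 6, 14 from B, C, D, I.
B's domain is down to {8}, so B = 8. So C can't be 8.
G, H, I share exactly the 3 values {10, 11, 12}; by pigeonhole those values go to them, so strike 10, 11, 12 from C.
C's domain is down to {9}, so C = 9.
Determined: B=8, C=9. The other variables each still have more than one consistent value. That makes 2.

2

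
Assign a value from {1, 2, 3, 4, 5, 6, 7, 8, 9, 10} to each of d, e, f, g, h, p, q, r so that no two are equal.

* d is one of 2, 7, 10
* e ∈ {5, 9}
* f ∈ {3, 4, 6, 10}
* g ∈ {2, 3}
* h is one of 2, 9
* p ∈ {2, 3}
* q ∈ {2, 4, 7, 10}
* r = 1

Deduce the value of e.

r's domain is down to {1}, so r = 1.
The 2 variables g and p are confined to {2, 3}, which locks those values in; drop them from d, f, h, q.
h must be 9 (only option left). Remove 9 from e.
So e = 5.

5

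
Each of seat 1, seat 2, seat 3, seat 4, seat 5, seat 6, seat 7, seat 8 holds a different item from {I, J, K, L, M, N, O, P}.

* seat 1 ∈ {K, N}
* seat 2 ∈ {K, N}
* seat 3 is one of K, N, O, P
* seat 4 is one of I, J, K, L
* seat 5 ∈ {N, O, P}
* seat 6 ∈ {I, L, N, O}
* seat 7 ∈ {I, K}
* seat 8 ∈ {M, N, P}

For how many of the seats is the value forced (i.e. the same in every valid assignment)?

4

Among the 8 variables, J fits only seat 4 (and all 8 values in {I, J, K, L, M, N, O, P} must be used), so seat 4 = J.
The 7 still-open variables together cover exactly {I, K, L, M, N, O, P} — 7 values for 7 variables — and L appears only in seat 6's list, so seat 6 = L.
Among the 6 still-open variables, I fits only seat 7 (and all 6 values in {I, K, M, N, O, P} must be used), so seat 7 = I.
The 5 still-open variables together cover exactly {K, M, N, O, P} — 5 values for 5 variables — and M appears only in seat 8's list, so seat 8 = M.
The 2 variables seat 1 and seat 2 are confined to {K, N}, which locks those values in; drop them from seat 3, seat 5.
Determined: seat 4=J, seat 6=L, seat 7=I, seat 8=M. The other seats each still have more than one consistent value. That makes 4.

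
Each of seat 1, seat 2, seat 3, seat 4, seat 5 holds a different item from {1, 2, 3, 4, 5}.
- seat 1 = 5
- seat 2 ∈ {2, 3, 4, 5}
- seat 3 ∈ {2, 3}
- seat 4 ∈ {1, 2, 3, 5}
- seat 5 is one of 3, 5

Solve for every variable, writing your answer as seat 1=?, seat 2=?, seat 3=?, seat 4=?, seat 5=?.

seat 1=5, seat 2=4, seat 3=2, seat 4=1, seat 5=3

seat 1 has just one choice, so seat 1 = 5. Remove 5 from seat 2, seat 4, seat 5.
seat 5 has just one choice, so seat 5 = 3. So seat 2, seat 3, seat 4 can't be 3.
seat 3 must be 2 (only option left). So seat 2, seat 4 can't be 2.
That leaves seat 4 = 1.
seat 2 must be 4 (only option left).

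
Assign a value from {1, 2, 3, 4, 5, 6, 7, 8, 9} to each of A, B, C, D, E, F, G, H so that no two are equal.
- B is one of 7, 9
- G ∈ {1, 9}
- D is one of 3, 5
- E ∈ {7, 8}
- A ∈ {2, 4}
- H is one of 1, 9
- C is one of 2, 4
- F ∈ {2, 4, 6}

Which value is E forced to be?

A and C between them cover only {2, 4} — a naked pair. Remove those values from F.
F has just one choice, so F = 6.
The 2 variables G and H are confined to {1, 9}, which locks those values in; drop them from B.
B must be 7 (only option left). Strike 7 from E.
So E = 8.

8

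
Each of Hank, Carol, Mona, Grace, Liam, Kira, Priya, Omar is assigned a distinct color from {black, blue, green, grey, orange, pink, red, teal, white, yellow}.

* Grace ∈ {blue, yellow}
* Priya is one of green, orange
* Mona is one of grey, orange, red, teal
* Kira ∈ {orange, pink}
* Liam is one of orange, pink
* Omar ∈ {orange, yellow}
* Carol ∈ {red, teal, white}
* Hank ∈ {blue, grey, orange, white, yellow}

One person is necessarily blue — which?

Grace

The 2 variables Liam and Kira are confined to {orange, pink}, which locks those values in; drop them from Hank, Mona, Priya, Omar.
Priya's domain is down to {green}, so Priya = green.
Omar has just one choice, so Omar = yellow. Eliminate yellow elsewhere: Hank, Grace.
So blue goes to Grace.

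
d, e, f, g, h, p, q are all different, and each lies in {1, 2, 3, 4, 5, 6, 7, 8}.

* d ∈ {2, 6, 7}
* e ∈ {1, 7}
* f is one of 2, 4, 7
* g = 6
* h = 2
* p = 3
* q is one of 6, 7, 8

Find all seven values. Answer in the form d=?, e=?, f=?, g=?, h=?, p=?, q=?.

g must be 6 (only option left). So d, q can't be 6.
h must be 2 (only option left). Eliminate 2 elsewhere: d, f.
p must be 3 (only option left).
d has just one choice, so d = 7. Strike 7 from e, f, q.
e must be 1 (only option left).
f's domain is down to {4}, so f = 4.
That leaves q = 8.

d=7, e=1, f=4, g=6, h=2, p=3, q=8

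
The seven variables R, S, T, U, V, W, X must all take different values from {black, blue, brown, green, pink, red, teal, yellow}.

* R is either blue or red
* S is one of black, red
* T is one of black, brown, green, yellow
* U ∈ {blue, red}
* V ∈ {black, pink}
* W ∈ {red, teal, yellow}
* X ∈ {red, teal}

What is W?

R and U between them cover only {blue, red} — a naked pair. Remove those values from S, W, X.
S's domain is down to {black}, so S = black. Eliminate black elsewhere: T, V.
V must be pink (only option left).
X must be teal (only option left). So W can't be teal.
So W = yellow.

yellow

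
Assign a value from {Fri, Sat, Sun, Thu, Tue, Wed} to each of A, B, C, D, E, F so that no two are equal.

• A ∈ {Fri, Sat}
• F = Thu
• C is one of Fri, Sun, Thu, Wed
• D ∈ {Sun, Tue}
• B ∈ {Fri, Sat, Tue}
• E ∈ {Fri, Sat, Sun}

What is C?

F's domain is down to {Thu}, so F = Thu. So C can't be Thu.
Among the 5 still-open variables, Wed fits only C (and all 5 values in {Fri, Sat, Sun, Tue, Wed} must be used), so C = Wed.

Wed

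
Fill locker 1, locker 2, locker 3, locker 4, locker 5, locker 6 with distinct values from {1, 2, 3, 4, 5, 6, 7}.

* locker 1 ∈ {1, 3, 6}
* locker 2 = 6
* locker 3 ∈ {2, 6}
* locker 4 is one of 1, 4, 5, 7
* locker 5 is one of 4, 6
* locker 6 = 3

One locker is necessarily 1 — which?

locker 2's domain is down to {6}, so locker 2 = 6. Eliminate 6 elsewhere: locker 1, locker 3, locker 5.
locker 3 must be 2 (only option left).
locker 5 has just one choice, so locker 5 = 4. So locker 4 can't be 4.
locker 6's domain is down to {3}, so locker 6 = 3. So locker 1 can't be 3.

locker 1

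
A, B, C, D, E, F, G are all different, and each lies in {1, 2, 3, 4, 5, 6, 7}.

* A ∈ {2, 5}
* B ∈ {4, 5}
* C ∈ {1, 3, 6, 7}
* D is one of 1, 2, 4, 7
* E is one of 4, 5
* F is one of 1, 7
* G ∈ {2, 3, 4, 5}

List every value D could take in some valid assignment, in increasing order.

The 7 variables draw from only 7 values {1, 2, 3, 4, 5, 6, 7}, so each is used; only C can be 6, hence C = 6.
The 6 still-open variables together cover exactly {1, 2, 3, 4, 5, 7} — 6 values for 6 variables — and 3 appears only in G's list, so G = 3.
B and E share exactly the 2 values {4, 5}; by pigeonhole those values go to them, so strike 4, 5 from A, D.
That leaves A = 2. Eliminate 2 elsewhere: D.
No further eliminations apply; D can still be any of 1, 7.

1, 7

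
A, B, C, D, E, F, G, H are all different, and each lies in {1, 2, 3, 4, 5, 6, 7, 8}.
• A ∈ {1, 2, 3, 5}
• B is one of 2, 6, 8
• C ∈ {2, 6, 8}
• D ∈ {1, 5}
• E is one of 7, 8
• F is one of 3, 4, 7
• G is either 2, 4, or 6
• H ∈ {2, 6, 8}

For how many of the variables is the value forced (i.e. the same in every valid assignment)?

3

B, C, H between them cover only {2, 6, 8} — a naked triple. Remove those values from A, E, G.
That leaves E = 7. Strike 7 from F.
G has just one choice, so G = 4. Eliminate 4 elsewhere: F.
F must be 3 (only option left). Remove 3 from A.
Determined: E=7, F=3, G=4. The other variables each still have more than one consistent value. That makes 3.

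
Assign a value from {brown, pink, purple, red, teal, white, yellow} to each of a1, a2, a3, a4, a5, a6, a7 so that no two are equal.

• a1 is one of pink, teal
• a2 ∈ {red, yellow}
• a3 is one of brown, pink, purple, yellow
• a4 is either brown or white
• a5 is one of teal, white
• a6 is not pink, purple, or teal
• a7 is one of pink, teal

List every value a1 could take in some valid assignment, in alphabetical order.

The 7 variables draw from only 7 values {brown, pink, purple, red, teal, white, yellow}, so each is used; only a3 can be purple, hence a3 = purple.
The 2 variables a1 and a7 are confined to {pink, teal}, which locks those values in; drop them from a5.
a5 must be white (only option left). So a4, a6 can't be white.
That leaves a4 = brown. Eliminate brown elsewhere: a6.
No further eliminations apply; a1 can still be any of pink, teal.

pink, teal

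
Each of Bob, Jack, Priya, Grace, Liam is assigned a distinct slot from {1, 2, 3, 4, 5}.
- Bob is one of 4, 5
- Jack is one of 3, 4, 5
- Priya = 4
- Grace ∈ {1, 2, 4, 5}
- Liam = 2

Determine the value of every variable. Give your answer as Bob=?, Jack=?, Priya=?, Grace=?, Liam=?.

Priya's domain is down to {4}, so Priya = 4. So Bob, Jack, Grace can't be 4.
Liam has just one choice, so Liam = 2. So Grace can't be 2.
Bob's domain is down to {5}, so Bob = 5. So Jack, Grace can't be 5.
Jack has just one choice, so Jack = 3.
Grace must be 1 (only option left).

Bob=5, Jack=3, Priya=4, Grace=1, Liam=2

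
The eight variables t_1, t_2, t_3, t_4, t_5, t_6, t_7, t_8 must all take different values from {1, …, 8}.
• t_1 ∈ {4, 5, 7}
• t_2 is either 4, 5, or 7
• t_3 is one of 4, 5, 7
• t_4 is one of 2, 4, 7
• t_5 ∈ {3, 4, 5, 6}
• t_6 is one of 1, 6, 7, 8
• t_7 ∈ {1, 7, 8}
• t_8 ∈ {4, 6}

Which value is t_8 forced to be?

The 8 variables together cover exactly {1, 2, 3, 4, 5, 6, 7, 8} — 8 values for 8 variables — and 2 appears only in t_4's list, so t_4 = 2.
The 7 still-open variables together cover exactly {1, 3, 4, 5, 6, 7, 8} — 7 values for 7 variables — and 3 appears only in t_5's list, so t_5 = 3.
The 3 variables t_1, t_2, t_3 are confined to {4, 5, 7}, which locks those values in; drop them from t_6, t_7, t_8.
So t_8 = 6.

6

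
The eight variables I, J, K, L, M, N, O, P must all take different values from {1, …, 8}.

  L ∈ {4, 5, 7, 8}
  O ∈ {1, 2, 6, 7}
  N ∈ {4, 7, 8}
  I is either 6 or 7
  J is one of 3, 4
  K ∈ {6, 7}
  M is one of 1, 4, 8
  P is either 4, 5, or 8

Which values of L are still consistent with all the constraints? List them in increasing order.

Among the 8 variables, 2 fits only O (and all 8 values in {1, 2, 3, 4, 5, 6, 7, 8} must be used), so O = 2.
The 7 still-open variables draw from only 7 values {1, 3, 4, 5, 6, 7, 8}, so each is used; only M can be 1, hence M = 1.
The 6 still-open variables together cover exactly {3, 4, 5, 6, 7, 8} — 6 values for 6 variables — and 3 appears only in J's list, so J = 3.
The 2 variables I and K are confined to {6, 7}, which locks those values in; drop them from L, N.
No further eliminations apply; L can still be any of 4, 5, 8.

4, 5, 8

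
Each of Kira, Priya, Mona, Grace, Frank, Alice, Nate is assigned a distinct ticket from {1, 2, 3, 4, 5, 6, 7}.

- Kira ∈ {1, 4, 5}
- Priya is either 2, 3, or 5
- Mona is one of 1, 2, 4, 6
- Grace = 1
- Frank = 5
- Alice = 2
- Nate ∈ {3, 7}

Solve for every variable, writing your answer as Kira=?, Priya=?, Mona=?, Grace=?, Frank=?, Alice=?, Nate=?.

Kira=4, Priya=3, Mona=6, Grace=1, Frank=5, Alice=2, Nate=7

Grace's domain is down to {1}, so Grace = 1. So Kira, Mona can't be 1.
Frank must be 5 (only option left). Remove 5 from Kira, Priya.
Alice has just one choice, so Alice = 2. Strike 2 from Priya, Mona.
That leaves Kira = 4. Eliminate 4 elsewhere: Mona.
That leaves Priya = 3. Strike 3 from Nate.
That leaves Mona = 6.
Nate must be 7 (only option left).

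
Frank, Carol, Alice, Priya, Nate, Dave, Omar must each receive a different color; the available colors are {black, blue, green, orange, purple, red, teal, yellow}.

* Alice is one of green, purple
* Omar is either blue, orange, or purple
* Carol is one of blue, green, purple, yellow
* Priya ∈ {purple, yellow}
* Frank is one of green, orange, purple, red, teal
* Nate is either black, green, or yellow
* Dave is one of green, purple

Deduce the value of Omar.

orange

The 2 variables Alice and Dave are confined to {green, purple}, which locks those values in; drop them from Frank, Carol, Priya, Nate, Omar.
Priya has just one choice, so Priya = yellow. So Carol, Nate can't be yellow.
Nate's domain is down to {black}, so Nate = black.
Carol has just one choice, so Carol = blue. Remove blue from Omar.
So Omar = orange.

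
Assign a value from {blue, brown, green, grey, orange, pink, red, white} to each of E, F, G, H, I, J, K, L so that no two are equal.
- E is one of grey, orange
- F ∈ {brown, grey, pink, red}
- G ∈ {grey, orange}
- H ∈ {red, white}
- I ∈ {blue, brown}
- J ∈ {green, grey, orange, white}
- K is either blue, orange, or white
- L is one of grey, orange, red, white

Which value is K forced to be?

blue

Among the 8 variables, green fits only J (and all 8 values in {blue, brown, green, grey, orange, pink, red, white} must be used), so J = green.
The 7 still-open variables together cover exactly {blue, brown, grey, orange, pink, red, white} — 7 values for 7 variables — and pink appears only in F's list, so F = pink.
Among the 6 still-open variables, brown fits only I (and all 6 values in {blue, brown, grey, orange, red, white} must be used), so I = brown.
The 5 still-open variables draw from only 5 values {blue, grey, orange, red, white}, so each is used; only K can be blue, hence K = blue.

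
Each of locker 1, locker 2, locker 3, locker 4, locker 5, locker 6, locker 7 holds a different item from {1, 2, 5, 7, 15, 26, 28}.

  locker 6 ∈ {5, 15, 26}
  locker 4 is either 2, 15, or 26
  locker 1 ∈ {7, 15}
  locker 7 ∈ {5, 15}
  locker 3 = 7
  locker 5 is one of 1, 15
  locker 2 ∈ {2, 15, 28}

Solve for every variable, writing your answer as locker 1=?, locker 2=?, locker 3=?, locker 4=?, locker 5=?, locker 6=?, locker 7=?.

locker 3 must be 7 (only option left). Eliminate 7 elsewhere: locker 1.
locker 1 must be 15 (only option left). Strike 15 from locker 2, locker 4, locker 5, locker 6, locker 7.
locker 5's domain is down to {1}, so locker 5 = 1.
locker 7 has just one choice, so locker 7 = 5. Strike 5 from locker 6.
locker 6 must be 26 (only option left). Strike 26 from locker 4.
locker 4's domain is down to {2}, so locker 4 = 2. Remove 2 from locker 2.
That leaves locker 2 = 28.

locker 1=15, locker 2=28, locker 3=7, locker 4=2, locker 5=1, locker 6=26, locker 7=5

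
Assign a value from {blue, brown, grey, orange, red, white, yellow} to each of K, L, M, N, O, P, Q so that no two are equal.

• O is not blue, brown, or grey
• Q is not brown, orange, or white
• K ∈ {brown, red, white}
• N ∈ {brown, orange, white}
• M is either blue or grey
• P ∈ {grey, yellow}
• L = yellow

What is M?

L's domain is down to {yellow}, so L = yellow. Strike yellow from O, P, Q.
P's domain is down to {grey}, so P = grey. Remove grey from M, Q.
So M = blue.

blue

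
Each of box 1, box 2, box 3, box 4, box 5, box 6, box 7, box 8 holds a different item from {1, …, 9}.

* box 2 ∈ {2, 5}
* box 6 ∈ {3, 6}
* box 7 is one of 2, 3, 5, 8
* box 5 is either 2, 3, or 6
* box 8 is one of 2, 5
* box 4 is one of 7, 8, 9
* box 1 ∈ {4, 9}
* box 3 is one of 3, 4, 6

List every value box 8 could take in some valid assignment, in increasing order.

The 8 variables draw from only 8 values {2, 3, 4, 5, 6, 7, 8, 9}, so each is used; only box 4 can be 7, hence box 4 = 7.
Among the 7 still-open variables, 8 fits only box 7 (and all 7 values in {2, 3, 4, 5, 6, 8, 9} must be used), so box 7 = 8.
The 6 still-open variables draw from only 6 values {2, 3, 4, 5, 6, 9}, so each is used; only box 1 can be 9, hence box 1 = 9.
Among the 5 still-open variables, 4 fits only box 3 (and all 5 values in {2, 3, 4, 5, 6} must be used), so box 3 = 4.
box 2 and box 8 share exactly the 2 values {2, 5}; by pigeonhole those values go to them, so strike 2, 5 from box 5.
No further eliminations apply; box 8 can still be any of 2, 5.

2, 5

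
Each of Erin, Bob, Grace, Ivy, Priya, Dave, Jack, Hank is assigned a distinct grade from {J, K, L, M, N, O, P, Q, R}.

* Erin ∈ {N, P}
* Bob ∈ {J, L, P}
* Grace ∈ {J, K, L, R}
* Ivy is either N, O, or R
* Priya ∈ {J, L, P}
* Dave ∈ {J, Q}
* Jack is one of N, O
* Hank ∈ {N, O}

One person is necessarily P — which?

Erin

Among the 8 variables, K fits only Grace (and all 8 values in {J, K, L, N, O, P, Q, R} must be used), so Grace = K.
Among the 7 still-open variables, Q fits only Dave (and all 7 values in {J, L, N, O, P, Q, R} must be used), so Dave = Q.
The 6 still-open variables draw from only 6 values {J, L, N, O, P, R}, so each is used; only Ivy can be R, hence Ivy = R.
Jack and Hank between them cover only {N, O} — a naked pair. Remove those values from Erin.
So P goes to Erin.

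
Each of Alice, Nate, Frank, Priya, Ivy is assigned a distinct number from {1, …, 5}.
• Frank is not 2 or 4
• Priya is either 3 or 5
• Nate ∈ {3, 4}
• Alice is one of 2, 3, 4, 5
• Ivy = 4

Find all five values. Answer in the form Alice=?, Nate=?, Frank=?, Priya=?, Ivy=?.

Alice=2, Nate=3, Frank=1, Priya=5, Ivy=4

Ivy must be 4 (only option left). Strike 4 from Alice, Nate.
Nate's domain is down to {3}, so Nate = 3. Strike 3 from Alice, Frank, Priya.
Priya's domain is down to {5}, so Priya = 5. So Alice, Frank can't be 5.
Alice must be 2 (only option left).
Frank must be 1 (only option left).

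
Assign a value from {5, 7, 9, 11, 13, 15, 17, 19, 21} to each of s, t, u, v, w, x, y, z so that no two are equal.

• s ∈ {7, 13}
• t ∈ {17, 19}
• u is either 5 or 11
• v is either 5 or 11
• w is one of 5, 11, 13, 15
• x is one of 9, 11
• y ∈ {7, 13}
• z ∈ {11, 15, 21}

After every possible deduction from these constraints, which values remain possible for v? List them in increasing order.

5, 11

s and y share exactly the 2 values {7, 13}; by pigeonhole those values go to them, so strike 7, 13 from w.
u and v share exactly the 2 values {5, 11}; by pigeonhole those values go to them, so strike 5, 11 from w, x, z.
w must be 15 (only option left). Remove 15 from z.
x must be 9 (only option left).
z must be 21 (only option left).
No further eliminations apply; v can still be any of 5, 11.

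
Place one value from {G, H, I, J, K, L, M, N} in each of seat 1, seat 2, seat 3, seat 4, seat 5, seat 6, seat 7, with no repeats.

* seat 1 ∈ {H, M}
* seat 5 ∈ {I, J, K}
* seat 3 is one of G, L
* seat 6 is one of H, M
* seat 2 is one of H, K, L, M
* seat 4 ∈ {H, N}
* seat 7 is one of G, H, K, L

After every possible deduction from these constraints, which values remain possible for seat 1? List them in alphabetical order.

H, M

The 2 variables seat 1 and seat 6 are confined to {H, M}, which locks those values in; drop them from seat 2, seat 4, seat 7.
seat 4 must be N (only option left).
seat 2, seat 3, seat 7 between them cover only {G, K, L} — a naked triple. Remove those values from seat 5.
No further eliminations apply; seat 1 can still be any of H, M.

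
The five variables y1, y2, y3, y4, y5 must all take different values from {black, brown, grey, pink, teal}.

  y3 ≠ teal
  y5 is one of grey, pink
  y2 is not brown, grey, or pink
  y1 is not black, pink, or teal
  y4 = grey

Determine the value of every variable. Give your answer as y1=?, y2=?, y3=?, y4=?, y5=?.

y1=brown, y2=teal, y3=black, y4=grey, y5=pink

y4 must be grey (only option left). So y1, y3, y5 can't be grey.
y5's domain is down to {pink}, so y5 = pink. Strike pink from y3.
y1's domain is down to {brown}, so y1 = brown. Strike brown from y3.
y3's domain is down to {black}, so y3 = black. Strike black from y2.
That leaves y2 = teal.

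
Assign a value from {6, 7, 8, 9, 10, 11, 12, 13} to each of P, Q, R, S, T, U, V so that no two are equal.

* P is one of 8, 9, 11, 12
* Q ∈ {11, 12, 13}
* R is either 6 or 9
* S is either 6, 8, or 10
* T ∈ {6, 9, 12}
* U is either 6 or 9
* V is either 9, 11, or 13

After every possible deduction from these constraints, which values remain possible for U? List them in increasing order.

Among the 7 variables, 10 fits only S (and all 7 values in {6, 8, 9, 10, 11, 12, 13} must be used), so S = 10.
The 6 still-open variables draw from only 6 values {6, 8, 9, 11, 12, 13}, so each is used; only P can be 8, hence P = 8.
R and U between them cover only {6, 9} — a naked pair. Remove those values from T, V.
T has just one choice, so T = 12. Eliminate 12 elsewhere: Q.
No further eliminations apply; U can still be any of 6, 9.

6, 9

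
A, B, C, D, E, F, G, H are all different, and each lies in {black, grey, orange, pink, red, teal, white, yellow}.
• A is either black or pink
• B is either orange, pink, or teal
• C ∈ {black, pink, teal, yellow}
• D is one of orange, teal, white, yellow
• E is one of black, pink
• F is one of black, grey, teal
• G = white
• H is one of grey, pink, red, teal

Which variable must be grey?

F

G has just one choice, so G = white. So D can't be white.
Among the 7 still-open variables, red fits only H (and all 7 values in {black, grey, orange, pink, red, teal, yellow} must be used), so H = red.
The 6 still-open variables draw from only 6 values {black, grey, orange, pink, teal, yellow}, so each is used; only F can be grey, hence F = grey.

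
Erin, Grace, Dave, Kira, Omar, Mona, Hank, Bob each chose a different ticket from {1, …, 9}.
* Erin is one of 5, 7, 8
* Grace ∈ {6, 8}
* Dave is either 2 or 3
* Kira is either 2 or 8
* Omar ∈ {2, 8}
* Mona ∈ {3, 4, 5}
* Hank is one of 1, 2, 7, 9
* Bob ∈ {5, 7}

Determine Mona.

4

The 2 variables Kira and Omar are confined to {2, 8}, which locks those values in; drop them from Erin, Grace, Dave, Hank.
Grace has just one choice, so Grace = 6.
Dave has just one choice, so Dave = 3. Eliminate 3 elsewhere: Mona.
Erin and Bob between them cover only {5, 7} — a naked pair. Remove those values from Mona, Hank.
So Mona = 4.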